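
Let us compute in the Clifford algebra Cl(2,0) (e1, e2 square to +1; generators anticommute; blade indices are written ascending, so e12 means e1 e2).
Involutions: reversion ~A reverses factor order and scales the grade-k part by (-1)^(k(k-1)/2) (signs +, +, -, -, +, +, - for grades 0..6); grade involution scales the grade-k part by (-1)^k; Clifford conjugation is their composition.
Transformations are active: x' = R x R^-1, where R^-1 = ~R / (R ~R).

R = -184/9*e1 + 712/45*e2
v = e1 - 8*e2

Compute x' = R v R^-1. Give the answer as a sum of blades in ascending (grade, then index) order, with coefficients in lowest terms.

~R = -184/9*e1 + 712/45*e2, and R ~R = 1353344/2025, so R^-1 = ~R / (1353344/2025).
R v = -6616/45 + 2216/15*e12
Answer: 84532/10573*e1 + 10981/10573*e2


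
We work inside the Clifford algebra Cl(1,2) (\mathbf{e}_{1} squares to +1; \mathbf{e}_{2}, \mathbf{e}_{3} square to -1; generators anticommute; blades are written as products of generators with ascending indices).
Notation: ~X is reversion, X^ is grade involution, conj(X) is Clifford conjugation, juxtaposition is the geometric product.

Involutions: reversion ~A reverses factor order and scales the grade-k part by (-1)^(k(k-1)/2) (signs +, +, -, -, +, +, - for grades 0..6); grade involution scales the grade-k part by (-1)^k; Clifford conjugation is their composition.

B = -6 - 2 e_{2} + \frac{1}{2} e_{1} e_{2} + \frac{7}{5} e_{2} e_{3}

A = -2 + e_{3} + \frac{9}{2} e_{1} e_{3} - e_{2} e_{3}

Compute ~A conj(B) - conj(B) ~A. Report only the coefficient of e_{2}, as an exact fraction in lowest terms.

first term: \frac{67}{5} - \frac{27}{5} e_{2} - 4 e_{3} + \frac{73}{10} e_{1} e_{2} + \frac{53}{2} e_{1} e_{3} - \frac{59}{20} e_{2} e_{3} + \frac{17}{2} e_{1} e_{2} e_{3}
second term: \frac{67}{5} - \frac{13}{5} e_{2} - 8 e_{3} - \frac{53}{10} e_{1} e_{2} + \frac{55}{2} e_{1} e_{3} - \frac{69}{20} e_{2} e_{3} + \frac{17}{2} e_{1} e_{2} e_{3}
Answer: -\frac{14}{5}


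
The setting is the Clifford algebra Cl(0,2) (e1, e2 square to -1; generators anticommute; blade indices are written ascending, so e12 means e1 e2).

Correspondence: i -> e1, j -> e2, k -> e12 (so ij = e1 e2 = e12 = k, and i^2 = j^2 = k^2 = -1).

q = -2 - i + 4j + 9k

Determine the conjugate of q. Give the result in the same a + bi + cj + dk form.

In blades: q = -2 - e1 + 4*e2 + 9*e12.
Conjugation here is Clifford conjugation: the scalar is fixed and the grade-1 and grade-2 blades all flip sign, giving -2 + e1 - 4*e2 - 9*e12; translating back:
Answer: -2 + i - 4j - 9k


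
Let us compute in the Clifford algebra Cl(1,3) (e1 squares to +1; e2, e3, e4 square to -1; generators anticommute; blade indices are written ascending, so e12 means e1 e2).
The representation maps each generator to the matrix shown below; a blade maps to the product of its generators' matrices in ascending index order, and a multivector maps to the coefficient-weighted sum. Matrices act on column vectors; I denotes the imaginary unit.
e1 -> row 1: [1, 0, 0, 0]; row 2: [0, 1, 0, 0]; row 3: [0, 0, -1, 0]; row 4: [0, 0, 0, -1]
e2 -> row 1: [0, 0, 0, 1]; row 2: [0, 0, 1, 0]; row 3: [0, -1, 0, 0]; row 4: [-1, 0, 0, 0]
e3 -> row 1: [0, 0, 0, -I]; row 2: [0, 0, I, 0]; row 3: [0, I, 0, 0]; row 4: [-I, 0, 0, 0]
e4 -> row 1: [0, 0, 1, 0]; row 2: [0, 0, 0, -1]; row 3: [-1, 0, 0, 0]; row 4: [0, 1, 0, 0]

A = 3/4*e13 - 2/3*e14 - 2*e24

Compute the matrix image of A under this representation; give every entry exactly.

Bivector images (products of the table entries): rho(e13) = rho(e1)rho(e3) = row 1: [0, 0, 0, -I]; row 2: [0, 0, I, 0]; row 3: [0, -I, 0, 0]; row 4: [I, 0, 0, 0]; rho(e14) = rho(e1)rho(e4) = row 1: [0, 0, 1, 0]; row 2: [0, 0, 0, -1]; row 3: [1, 0, 0, 0]; row 4: [0, -1, 0, 0]; rho(e24) = rho(e2)rho(e4) = row 1: [0, 1, 0, 0]; row 2: [-1, 0, 0, 0]; row 3: [0, 0, 0, 1]; row 4: [0, 0, -1, 0].
M = (3/4)*rho(e13) + (-2/3)*rho(e14) + (-2)*rho(e24), summed entrywise:
Answer: row 1: [0, -2, -2/3, -3*I/4]; row 2: [2, 0, 3*I/4, 2/3]; row 3: [-2/3, -3*I/4, 0, -2]; row 4: [3*I/4, 2/3, 2, 0]


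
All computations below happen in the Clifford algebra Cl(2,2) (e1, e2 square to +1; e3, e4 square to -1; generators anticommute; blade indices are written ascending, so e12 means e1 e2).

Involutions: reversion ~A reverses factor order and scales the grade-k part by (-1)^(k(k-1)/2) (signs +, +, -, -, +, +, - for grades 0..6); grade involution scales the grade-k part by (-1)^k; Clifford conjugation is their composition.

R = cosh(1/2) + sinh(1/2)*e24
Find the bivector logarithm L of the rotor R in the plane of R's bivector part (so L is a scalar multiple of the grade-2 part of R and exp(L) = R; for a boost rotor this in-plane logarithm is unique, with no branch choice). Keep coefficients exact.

The scalar part of R is cosh(1/2), which fixes the rapidity magnitude through cosh (cosh is even, so it cannot fix the sign — the bivector part carries that); dividing the bivector part by sinh of the rapidity gives the plane, and L = rapidity * plane, where the joint sign ambiguity of (rapidity, plane) cancels in the product.
Concretely: cosh(rapidity) = cosh(1/2) gives rapidity = ±1/2, and since rapidity/sinh(rapidity) is even the sign is immaterial: L = (rapidity/sinh(rapidity)) * <R>_2 = (1/(2*sinh(1/2))) * <R>_2.
Answer: 1/2*e24


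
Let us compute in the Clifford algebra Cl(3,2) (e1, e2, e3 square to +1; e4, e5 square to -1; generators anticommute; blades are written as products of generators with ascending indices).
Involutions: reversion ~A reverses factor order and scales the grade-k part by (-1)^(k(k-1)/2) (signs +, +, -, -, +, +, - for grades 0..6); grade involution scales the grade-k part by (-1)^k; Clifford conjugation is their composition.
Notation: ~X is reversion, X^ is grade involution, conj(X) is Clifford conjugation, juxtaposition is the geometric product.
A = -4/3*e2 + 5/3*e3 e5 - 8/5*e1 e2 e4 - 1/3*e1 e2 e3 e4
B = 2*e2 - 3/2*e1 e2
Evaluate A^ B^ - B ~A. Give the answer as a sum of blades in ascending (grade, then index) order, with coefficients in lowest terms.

first term: -8/3 + 2*e1 + 12/5*e4 + 16/5*e1 e4 - 1/2*e3 e4 + 2/3*e1 e3 e4 - 10/3*e2 e3 e5 - 5/2*e1 e2 e3 e5
second term: -8/3 + 2*e1 + 12/5*e4 - 16/5*e1 e4 - 1/2*e3 e4 + 2/3*e1 e3 e4 - 10/3*e2 e3 e5 + 5/2*e1 e2 e3 e5
Answer: 32/5*e1 e4 - 5*e1 e2 e3 e5


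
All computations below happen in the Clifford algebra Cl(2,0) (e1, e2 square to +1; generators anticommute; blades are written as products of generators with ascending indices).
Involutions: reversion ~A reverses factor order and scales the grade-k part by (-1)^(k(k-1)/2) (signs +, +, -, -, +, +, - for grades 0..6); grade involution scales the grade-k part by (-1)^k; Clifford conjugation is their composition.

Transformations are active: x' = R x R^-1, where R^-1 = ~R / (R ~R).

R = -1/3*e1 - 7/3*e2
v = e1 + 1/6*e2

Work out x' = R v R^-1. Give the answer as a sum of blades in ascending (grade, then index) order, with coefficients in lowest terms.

~R = -1/3*e1 - 7/3*e2, and R ~R = 50/9, so R^-1 = ~R / (50/9).
R v = -13/18 + 41/18*e1 e2
Answer: -137/150*e1 + 11/25*e2


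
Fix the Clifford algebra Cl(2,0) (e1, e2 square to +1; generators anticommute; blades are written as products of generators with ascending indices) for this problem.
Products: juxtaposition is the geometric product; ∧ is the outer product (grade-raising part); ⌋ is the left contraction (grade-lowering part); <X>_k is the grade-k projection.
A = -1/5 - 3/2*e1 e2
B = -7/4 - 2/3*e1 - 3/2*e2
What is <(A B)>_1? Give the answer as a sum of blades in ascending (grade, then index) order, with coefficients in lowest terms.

step 1: 7/20 + 143/60*e1 - 7/10*e2 + 21/8*e1 e2
step 2: 143/60*e1 - 7/10*e2
Answer: 143/60*e1 - 7/10*e2


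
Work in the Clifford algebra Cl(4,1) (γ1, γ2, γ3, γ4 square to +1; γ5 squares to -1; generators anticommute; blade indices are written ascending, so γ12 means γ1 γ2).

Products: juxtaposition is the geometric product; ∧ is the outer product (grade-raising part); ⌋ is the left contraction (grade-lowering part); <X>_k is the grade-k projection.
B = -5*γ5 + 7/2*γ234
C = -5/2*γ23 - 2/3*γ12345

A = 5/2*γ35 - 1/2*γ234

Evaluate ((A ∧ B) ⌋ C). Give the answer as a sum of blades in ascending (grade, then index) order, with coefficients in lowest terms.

step 1: 5/2*γ2345
step 2: 5/3*γ1
Answer: 5/3*γ1


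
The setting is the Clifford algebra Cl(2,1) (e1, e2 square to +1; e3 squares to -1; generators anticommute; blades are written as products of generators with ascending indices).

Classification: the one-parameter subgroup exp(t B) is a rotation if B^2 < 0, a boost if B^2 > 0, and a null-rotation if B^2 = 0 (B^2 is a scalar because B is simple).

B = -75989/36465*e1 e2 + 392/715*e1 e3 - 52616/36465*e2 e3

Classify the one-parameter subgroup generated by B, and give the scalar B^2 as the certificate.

B^2 term by term: the squares give (-75989/36465)^2*(e1 e2)^2 + (392/715)^2*(e1 e3)^2 + (-52616/36465)^2*(e2 e3)^2 = 5774328121/1329696225*(-1) + 153664/511225*(+1) + 2768443456/1329696225*(+1) = -49/25 (each basis 2-blade squares to minus the product of its generators' squares); cross terms between blades sharing an index anticommute and cancel. So B^2 = -49/25.
Answer: rotation, certificate B^2 = -49/25. Key observation: B^2 = -49/25 is a conjugation invariant, so its sign decides the class regardless of the surface form of B.


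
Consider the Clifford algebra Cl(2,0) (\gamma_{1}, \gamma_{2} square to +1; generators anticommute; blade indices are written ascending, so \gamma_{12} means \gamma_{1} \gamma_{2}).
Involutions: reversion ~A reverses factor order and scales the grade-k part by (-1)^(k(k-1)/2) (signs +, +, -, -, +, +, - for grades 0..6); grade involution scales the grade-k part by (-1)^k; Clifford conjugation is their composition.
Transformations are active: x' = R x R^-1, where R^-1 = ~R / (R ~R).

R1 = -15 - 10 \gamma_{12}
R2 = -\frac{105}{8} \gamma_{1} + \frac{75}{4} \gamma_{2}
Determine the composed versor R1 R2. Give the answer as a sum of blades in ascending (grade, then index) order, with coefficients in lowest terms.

Distribute over the terms of R1 (each basis-blade product reordered to ascending indices, repeated generators contracted through their squares):
(-15) R2 = \frac{1575}{8} \gamma_{1} - \frac{1125}{4} \gamma_{2}
(-10 \gamma_{12}) R2 = -\frac{375}{2} \gamma_{1} - \frac{525}{4} \gamma_{2}
Summing the partial products and collecting blades:
Answer: \frac{75}{8} \gamma_{1} - \frac{825}{2} \gamma_{2}


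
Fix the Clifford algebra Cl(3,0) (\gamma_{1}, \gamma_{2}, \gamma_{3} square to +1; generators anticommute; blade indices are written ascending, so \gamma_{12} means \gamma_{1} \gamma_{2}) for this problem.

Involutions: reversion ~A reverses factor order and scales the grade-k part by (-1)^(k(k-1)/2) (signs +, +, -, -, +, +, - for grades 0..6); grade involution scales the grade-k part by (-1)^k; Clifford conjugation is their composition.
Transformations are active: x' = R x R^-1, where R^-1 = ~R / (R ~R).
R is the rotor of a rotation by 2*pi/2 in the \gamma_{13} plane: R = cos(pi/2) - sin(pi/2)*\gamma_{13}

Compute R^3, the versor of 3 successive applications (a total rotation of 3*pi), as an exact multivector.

Half-angle bookkeeping: 3 applications in \gamma_{13} add up to rotor phase 3*pi/2 = \frac{3 \pi}{2}, so R^3 = cos(\frac{3 \pi}{2}) - sin(\frac{3 \pi}{2})*\gamma_{13}.
cos(\frac{3 \pi}{2}) = 0 and sin(\frac{3 \pi}{2}) = -1, so R^3 = \gamma_{13}. The net rotation is 1*pi (after discarding 1 full turn, each of which contributes a factor -1 to the rotor); the rotor keeps the half-angle phase exactly.
Answer: \gamma_{13}


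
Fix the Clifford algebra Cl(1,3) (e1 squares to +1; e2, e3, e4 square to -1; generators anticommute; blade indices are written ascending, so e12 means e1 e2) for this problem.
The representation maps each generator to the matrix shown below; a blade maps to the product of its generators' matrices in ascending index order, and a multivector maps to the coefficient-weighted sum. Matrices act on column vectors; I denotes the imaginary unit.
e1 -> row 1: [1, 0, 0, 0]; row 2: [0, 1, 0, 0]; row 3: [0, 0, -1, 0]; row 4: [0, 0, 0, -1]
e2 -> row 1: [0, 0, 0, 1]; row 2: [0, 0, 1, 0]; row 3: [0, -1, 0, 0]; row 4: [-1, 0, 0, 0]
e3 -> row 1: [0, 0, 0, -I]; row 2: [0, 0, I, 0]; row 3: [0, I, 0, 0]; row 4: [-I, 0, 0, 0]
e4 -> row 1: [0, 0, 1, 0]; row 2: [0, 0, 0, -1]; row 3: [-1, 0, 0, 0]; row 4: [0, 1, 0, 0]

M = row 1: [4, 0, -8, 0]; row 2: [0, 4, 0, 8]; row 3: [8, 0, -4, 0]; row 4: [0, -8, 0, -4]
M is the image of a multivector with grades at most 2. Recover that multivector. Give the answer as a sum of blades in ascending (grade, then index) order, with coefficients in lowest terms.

Method: the blade images are trace-orthogonal — tr(rho(e_A) rho(e_B)^-1) = 4 if A = B and 0 otherwise — and rho(e_A)^-1 = (e_A)^2 * rho(e_A) with (e_A)^2 = +1 or -1, so the coefficient of e_A in the preimage is (e_A)^2 * tr(M rho(e_A))/4.
Nonzero projections over blades of grade <= 2: e1: (e1)^2 = +1, tr(M rho(e1)) = 16, coefficient 4; e4: (e4)^2 = -1, tr(M rho(e4)) = 32, coefficient -8. Every other blade of grade <= 2 projects to 0.
Answer: 4*e1 - 8*e4


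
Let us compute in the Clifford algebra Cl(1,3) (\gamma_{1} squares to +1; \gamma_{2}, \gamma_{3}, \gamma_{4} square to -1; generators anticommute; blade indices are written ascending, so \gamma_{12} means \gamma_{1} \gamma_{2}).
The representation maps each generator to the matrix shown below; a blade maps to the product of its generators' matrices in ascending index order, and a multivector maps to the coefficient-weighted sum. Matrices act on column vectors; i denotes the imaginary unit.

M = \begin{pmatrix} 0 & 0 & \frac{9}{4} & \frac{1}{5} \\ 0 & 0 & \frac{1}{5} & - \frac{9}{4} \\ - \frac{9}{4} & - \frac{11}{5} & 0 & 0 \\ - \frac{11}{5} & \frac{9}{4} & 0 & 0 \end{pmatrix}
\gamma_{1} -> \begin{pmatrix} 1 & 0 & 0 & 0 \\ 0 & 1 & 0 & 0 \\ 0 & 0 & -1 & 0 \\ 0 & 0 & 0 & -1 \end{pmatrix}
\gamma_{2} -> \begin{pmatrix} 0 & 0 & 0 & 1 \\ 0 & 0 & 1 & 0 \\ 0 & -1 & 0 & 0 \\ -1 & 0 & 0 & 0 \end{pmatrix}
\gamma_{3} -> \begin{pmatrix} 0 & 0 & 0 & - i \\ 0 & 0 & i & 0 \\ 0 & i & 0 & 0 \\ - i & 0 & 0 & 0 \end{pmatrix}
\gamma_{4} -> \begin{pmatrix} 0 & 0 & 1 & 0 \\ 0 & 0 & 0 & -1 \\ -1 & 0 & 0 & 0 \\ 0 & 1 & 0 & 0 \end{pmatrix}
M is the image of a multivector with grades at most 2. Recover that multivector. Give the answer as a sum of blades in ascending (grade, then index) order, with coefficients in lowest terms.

Method: the blade images are trace-orthogonal — tr(rho(e_A) rho(e_B)^-1) = 4 if A = B and 0 otherwise — and rho(e_A)^-1 = (e_A)^2 * rho(e_A) with (e_A)^2 = +1 or -1, so the coefficient of e_A in the preimage is (e_A)^2 * tr(M rho(e_A))/4.
Nonzero projections over blades of grade <= 2: \gamma_{2}: (\gamma_{2})^2 = -1, tr(M rho(\gamma_{2})) = - \frac{24}{5}, coefficient \frac{6}{5}; \gamma_{4}: (\gamma_{4})^2 = -1, tr(M rho(\gamma_{4})) = -9, coefficient \frac{9}{4}; \gamma_{12}: (\gamma_{12})^2 = +1, tr(M rho(\gamma_{12})) = -4, coefficient -1. Every other blade of grade <= 2 projects to 0.
Answer: \frac{6}{5} \gamma_{2} + \frac{9}{4} \gamma_{4} - \gamma_{12}


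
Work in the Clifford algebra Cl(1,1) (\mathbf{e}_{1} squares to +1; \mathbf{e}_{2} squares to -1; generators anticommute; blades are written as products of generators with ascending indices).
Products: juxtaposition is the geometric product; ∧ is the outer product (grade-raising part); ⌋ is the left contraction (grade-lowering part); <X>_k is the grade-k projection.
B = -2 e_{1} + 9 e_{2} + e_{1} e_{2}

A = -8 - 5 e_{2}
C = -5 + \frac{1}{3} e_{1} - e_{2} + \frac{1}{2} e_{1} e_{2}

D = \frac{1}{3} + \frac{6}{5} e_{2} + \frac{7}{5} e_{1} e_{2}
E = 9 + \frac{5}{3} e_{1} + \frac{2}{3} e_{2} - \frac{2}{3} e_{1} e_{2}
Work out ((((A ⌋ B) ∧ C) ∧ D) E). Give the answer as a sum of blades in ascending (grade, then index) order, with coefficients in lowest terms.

step 1: 45 + 11 e_{1} - 72 e_{2} - 8 e_{1} e_{2}
step 2: -225 - 40 e_{1} + 315 e_{2} + \frac{151}{2} e_{1} e_{2}
step 3: -75 - \frac{40}{3} e_{1} - 165 e_{2} - \frac{2027}{6} e_{1} e_{2}
step 4: -362 + \frac{812}{9} e_{1} - \frac{17335}{18} e_{2} - \frac{49039}{18} e_{1} e_{2}
Answer: -362 + \frac{812}{9} e_{1} - \frac{17335}{18} e_{2} - \frac{49039}{18} e_{1} e_{2}


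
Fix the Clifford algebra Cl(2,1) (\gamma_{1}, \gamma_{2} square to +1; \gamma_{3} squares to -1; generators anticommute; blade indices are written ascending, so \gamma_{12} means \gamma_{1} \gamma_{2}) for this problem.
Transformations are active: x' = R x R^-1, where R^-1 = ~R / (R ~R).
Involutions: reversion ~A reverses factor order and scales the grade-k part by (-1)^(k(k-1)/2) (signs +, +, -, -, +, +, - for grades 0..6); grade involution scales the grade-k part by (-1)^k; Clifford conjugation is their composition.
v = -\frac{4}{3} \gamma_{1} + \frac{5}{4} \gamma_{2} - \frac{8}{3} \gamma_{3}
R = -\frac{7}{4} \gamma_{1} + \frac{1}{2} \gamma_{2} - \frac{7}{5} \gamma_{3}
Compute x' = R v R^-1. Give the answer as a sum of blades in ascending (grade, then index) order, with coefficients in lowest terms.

~R = -\frac{7}{4} \gamma_{1} + \frac{1}{2} \gamma_{2} - \frac{7}{5} \gamma_{3}, and R ~R = \frac{541}{400}, so R^-1 = ~R / (\frac{541}{400}).
R v = -\frac{31}{40} - \frac{73}{48} \gamma_{12} + \frac{14}{5} \gamma_{13} + \frac{5}{12} \gamma_{23}
Answer: \frac{5419}{1623} \gamma_{1} - \frac{3945}{2164} \gamma_{2} + \frac{6932}{1623} \gamma_{3}


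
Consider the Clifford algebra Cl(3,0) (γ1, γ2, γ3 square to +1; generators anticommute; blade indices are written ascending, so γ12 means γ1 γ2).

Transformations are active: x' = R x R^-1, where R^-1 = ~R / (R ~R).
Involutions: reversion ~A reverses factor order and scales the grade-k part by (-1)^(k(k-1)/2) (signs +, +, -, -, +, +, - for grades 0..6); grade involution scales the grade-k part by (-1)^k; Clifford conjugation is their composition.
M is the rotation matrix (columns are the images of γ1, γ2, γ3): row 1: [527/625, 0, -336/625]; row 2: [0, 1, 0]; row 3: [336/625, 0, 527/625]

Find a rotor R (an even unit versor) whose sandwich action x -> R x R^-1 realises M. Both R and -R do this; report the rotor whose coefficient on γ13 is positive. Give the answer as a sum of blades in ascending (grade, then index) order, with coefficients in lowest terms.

Method: write R = a + b12*γ12 + b13*γ13 + b23*γ23 with a^2 + b12^2 + b13^2 + b23^2 = 1 (so R^-1 = ~R). Expanding the columns R e_j ~R gives tr M = 4a^2 - 1 and, from the antisymmetric part, M21 - M12 = -4a*b12, M13 - M31 = 4a*b13, M32 - M23 = -4a*b23.
Here tr M = 1679/625, so a^2 = (1 + tr M)/4 = 576/625 and a = ±24/25. Taking a = 24/25: M21 - M12 = 0, M13 - M31 = -672/625, M32 - M23 = 0, giving b12 = 0, b13 = -7/25, b23 = 0, i.e. R = 24/25 - 7/25*γ13.
Its γ13 coefficient is negative, so report the other preimage -R.
Answer: -24/25 + 7/25*γ13. Uniqueness: Spin(3) -> SO(3) maps R and -R to the same rotation of trace 1679/625; fixing the sign of the γ13 coefficient removes the ambiguity.


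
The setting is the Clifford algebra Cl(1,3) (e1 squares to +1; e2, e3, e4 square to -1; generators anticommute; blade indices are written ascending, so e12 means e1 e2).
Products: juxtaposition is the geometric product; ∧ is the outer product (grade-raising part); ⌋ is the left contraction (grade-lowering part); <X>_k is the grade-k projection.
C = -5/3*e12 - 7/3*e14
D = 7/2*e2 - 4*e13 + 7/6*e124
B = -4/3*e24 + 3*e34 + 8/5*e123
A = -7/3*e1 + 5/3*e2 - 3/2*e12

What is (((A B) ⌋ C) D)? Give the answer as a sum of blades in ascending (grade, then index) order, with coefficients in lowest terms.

step 1: -12/5*e3 + 20/9*e4 + 8/3*e13 - 2*e14 - 56/15*e23 + 28/9*e124 - 7*e134 + 5*e234 - 9/2*e1234
step 2: 14/3 - 140/27*e1
step 3: 49/3*e2 + 560/27*e3 - 490/27*e12 - 56/3*e13 - 490/81*e24 + 49/9*e124
Answer: 49/3*e2 + 560/27*e3 - 490/27*e12 - 56/3*e13 - 490/81*e24 + 49/9*e124


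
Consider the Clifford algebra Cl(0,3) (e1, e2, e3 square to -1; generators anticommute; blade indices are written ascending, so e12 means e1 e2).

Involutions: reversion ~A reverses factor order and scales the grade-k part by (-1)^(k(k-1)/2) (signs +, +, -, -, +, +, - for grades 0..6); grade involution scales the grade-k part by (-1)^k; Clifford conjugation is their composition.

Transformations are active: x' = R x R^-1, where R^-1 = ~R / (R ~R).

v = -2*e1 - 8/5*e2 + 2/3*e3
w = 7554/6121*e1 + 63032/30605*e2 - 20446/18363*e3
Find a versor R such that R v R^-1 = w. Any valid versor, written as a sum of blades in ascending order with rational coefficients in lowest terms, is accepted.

Since q(v) = q(w) = -1576/225, the sum R = v + w = -4688/6121*e1 + 14064/30605*e2 - 8204/18363*e3 does the job whenever invertible.
Answer: -4688/6121*e1 + 14064/30605*e2 - 8204/18363*e3


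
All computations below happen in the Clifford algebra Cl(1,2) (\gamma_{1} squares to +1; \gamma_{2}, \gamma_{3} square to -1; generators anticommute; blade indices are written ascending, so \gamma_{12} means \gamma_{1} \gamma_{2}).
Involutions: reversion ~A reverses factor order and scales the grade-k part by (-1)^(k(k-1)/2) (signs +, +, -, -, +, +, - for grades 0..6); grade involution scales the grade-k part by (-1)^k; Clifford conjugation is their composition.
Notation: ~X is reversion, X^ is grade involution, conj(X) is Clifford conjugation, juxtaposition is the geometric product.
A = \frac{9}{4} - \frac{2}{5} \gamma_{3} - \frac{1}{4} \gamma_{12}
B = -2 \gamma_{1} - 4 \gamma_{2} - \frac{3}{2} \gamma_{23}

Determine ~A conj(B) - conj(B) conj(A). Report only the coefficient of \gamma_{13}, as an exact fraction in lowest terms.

first term: \frac{7}{2} \gamma_{1} + \frac{79}{10} \gamma_{2} + \frac{17}{40} \gamma_{13} + \frac{199}{40} \gamma_{23}
second term: \frac{11}{2} \gamma_{1} + \frac{89}{10} \gamma_{2} + \frac{47}{40} \gamma_{13} + \frac{199}{40} \gamma_{23}
Answer: -\frac{3}{4}


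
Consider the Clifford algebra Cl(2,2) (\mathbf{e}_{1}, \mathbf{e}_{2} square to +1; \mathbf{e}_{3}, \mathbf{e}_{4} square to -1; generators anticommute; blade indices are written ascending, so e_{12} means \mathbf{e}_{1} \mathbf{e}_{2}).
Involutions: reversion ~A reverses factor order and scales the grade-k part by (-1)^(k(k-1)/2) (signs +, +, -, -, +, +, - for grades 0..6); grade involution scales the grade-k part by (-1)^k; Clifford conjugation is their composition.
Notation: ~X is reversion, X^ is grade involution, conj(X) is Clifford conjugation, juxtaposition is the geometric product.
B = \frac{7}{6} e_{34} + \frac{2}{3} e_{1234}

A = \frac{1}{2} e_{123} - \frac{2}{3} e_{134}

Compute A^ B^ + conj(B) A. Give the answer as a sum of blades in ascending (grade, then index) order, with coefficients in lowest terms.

first term: -\frac{7}{9} e_{1} - \frac{4}{9} e_{2} - \frac{1}{3} e_{4} + \frac{7}{12} e_{124}
second term: -\frac{7}{9} e_{1} - \frac{4}{9} e_{2} - \frac{1}{3} e_{4} - \frac{7}{12} e_{124}
Answer: -\frac{14}{9} e_{1} - \frac{8}{9} e_{2} - \frac{2}{3} e_{4}


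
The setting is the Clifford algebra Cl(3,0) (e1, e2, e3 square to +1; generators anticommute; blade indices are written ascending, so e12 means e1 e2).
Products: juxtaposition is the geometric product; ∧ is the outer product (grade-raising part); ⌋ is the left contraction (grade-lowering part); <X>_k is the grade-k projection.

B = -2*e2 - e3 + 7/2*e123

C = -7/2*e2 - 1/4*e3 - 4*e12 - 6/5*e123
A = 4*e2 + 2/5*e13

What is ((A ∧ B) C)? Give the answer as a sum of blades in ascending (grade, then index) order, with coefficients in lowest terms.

step 1: -4*e23 + 4/5*e123
step 2: 24/25 - 24/5*e1 + e2 - 54/5*e3 - 1/5*e12 - 66/5*e13
Answer: 24/25 - 24/5*e1 + e2 - 54/5*e3 - 1/5*e12 - 66/5*e13


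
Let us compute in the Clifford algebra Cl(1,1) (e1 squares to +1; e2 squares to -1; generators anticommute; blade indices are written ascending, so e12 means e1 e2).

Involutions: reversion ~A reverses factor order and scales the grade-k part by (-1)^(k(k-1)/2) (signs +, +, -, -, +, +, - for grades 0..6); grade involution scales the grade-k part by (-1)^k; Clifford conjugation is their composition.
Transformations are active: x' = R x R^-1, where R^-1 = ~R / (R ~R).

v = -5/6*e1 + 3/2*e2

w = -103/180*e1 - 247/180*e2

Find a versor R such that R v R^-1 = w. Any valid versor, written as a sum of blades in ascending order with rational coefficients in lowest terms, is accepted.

Here q(v) = q(w) = -14/9; the classical choice R = v + w = -253/180*e1 + 23/180*e2 then realises v -> w under the sandwich.
Answer: -253/180*e1 + 23/180*e2


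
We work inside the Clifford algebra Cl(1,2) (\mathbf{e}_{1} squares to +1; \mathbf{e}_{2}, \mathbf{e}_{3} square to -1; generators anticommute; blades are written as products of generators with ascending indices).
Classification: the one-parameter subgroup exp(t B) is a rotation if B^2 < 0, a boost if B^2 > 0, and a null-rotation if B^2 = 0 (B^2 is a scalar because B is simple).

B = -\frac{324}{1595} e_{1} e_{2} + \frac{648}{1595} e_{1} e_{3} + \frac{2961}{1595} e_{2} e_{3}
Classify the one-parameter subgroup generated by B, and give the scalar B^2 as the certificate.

B^2 term by term: the squares give (-\frac{324}{1595})^2*(e_{1} e_{2})^2 + (\frac{648}{1595})^2*(e_{1} e_{3})^2 + (\frac{2961}{1595})^2*(e_{2} e_{3})^2 = \frac{104976}{2544025}*(+1) + \frac{419904}{2544025}*(+1) + \frac{8767521}{2544025}*(-1) = -\frac{81}{25} (each basis 2-blade squares to minus the product of its generators' squares); cross terms between blades sharing an index anticommute and cancel. So B^2 = -\frac{81}{25}.
Answer: rotation, certificate B^2 = -\frac{81}{25}. The invariant at work: B^2 = -\frac{81}{25} is unchanged by conjugation, hence its sign classifies the subgroup whatever basis B is written in.


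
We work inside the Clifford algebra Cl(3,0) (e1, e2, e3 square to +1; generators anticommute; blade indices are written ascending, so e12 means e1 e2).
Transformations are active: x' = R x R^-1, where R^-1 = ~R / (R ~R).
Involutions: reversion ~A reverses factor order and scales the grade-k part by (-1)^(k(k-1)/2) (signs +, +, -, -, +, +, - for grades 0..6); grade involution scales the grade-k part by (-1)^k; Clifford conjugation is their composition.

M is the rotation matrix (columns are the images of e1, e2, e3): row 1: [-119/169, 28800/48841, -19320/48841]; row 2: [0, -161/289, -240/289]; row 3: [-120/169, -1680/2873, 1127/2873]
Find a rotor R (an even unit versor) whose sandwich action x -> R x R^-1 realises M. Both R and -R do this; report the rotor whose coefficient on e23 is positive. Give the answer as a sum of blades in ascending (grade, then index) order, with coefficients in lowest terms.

Method: write R = a + b12*e12 + b13*e13 + b23*e23 with a^2 + b12^2 + b13^2 + b23^2 = 1 (so R^-1 = ~R). Expanding the columns R e_j ~R gives tr M = 4a^2 - 1 and, from the antisymmetric part, M21 - M12 = -4a*b12, M13 - M31 = 4a*b13, M32 - M23 = -4a*b23.
Here tr M = -42441/48841, so a^2 = (1 + tr M)/4 = 1600/48841 and a = ±40/221. Taking a = 40/221: M21 - M12 = -28800/48841, M13 - M31 = 15360/48841, M32 - M23 = 12000/48841, giving b12 = 180/221, b13 = 96/221, b23 = -75/221, i.e. R = 40/221 + 180/221*e12 + 96/221*e13 - 75/221*e23.
Its e23 coefficient is negative, so report the other preimage -R.
Answer: -40/221 - 180/221*e12 - 96/221*e13 + 75/221*e23. Uniqueness: Spin(3) -> SO(3) maps R and -R to the same rotation of trace -42441/48841; fixing the sign of the e23 coefficient removes the ambiguity.


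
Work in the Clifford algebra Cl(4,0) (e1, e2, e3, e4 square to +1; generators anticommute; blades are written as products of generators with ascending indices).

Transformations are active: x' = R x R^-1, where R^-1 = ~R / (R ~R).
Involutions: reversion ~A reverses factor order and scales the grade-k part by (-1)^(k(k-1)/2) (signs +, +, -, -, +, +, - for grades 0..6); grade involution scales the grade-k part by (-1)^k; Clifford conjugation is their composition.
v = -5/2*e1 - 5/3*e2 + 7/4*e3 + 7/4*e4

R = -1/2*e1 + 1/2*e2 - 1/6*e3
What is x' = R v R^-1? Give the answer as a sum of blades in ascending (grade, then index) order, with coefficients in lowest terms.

~R = -1/2*e1 + 1/2*e2 - 1/6*e3, and R ~R = 19/36, so R^-1 = ~R / (19/36).
R v = 1/8 + 25/12*e1 e2 - 31/24*e1 e3 - 7/8*e1 e4 + 43/72*e2 e3 + 7/8*e2 e4 - 7/24*e3 e4
Answer: 43/19*e1 + 217/114*e2 - 139/76*e3 - 7/4*e4


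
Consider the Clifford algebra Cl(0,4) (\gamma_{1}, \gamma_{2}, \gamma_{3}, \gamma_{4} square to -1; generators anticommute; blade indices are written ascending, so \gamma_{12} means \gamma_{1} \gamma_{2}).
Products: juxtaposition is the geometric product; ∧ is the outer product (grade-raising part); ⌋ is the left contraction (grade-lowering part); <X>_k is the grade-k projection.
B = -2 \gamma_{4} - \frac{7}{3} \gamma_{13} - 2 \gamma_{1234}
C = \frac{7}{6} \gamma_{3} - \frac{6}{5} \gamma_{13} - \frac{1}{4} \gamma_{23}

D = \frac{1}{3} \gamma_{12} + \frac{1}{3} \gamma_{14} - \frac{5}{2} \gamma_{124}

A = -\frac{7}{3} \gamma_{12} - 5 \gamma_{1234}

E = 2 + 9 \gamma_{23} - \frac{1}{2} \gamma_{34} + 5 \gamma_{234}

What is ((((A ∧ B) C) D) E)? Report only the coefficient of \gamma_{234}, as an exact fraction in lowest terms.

step 1: \frac{14}{3} \gamma_{124}
step 2: \frac{7}{6} \gamma_{134} - \frac{28}{5} \gamma_{234} - \frac{49}{9} \gamma_{1234}
step 3: 14 \gamma_{3} - 14 \gamma_{13} - \frac{119}{108} \gamma_{23} + \frac{49}{27} \gamma_{34} - \frac{28}{15} \gamma_{123} - \frac{28}{15} \gamma_{134} - \frac{7}{18} \gamma_{234}
step 4: \frac{959}{108} + \frac{238}{15} \gamma_{1} + \frac{12607}{108} \gamma_{2} + 28 \gamma_{3} + \frac{1729}{108} \gamma_{4} - \frac{350}{3} \gamma_{12} - 28 \gamma_{13} + \frac{7}{3} \gamma_{14} - \frac{119}{54} \gamma_{23} + \frac{18529}{216} \gamma_{24} + \frac{98}{27} \gamma_{34} - \frac{56}{15} \gamma_{123} - \frac{1316}{15} \gamma_{124} - \frac{56}{15} \gamma_{134} - \frac{7}{9} \gamma_{234}
Answer: -\frac{7}{9}


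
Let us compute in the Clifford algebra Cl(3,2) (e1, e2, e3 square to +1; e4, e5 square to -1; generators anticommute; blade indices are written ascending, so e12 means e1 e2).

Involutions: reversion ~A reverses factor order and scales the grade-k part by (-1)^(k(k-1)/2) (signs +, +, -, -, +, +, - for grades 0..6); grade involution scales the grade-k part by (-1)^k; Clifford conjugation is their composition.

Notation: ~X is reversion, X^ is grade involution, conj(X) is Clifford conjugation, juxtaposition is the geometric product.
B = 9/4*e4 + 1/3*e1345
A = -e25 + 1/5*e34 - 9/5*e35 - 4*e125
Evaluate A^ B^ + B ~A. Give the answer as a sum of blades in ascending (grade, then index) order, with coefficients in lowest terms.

first term: 9/20*e3 + 3/5*e14 + 1/15*e15 - 4/3*e234 - 9/4*e245 - 81/20*e345 + 1/3*e1234 + 9*e1245
second term: -9/20*e3 - 3/5*e14 - 1/15*e15 - 4/3*e234 - 9/4*e245 - 81/20*e345 + 1/3*e1234 + 9*e1245
Answer: -8/3*e234 - 9/2*e245 - 81/10*e345 + 2/3*e1234 + 18*e1245


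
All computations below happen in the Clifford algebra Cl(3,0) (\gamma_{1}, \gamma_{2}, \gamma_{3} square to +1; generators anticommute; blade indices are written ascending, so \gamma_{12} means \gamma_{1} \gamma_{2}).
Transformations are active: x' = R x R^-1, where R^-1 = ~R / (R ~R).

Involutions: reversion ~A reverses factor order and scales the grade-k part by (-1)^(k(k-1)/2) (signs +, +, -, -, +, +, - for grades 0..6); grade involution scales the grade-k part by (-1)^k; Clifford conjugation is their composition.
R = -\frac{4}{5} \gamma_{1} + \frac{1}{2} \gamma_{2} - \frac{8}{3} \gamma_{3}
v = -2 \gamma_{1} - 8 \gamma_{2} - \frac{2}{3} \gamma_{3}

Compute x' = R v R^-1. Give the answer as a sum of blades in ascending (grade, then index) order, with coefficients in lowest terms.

~R = -\frac{4}{5} \gamma_{1} + \frac{1}{2} \gamma_{2} - \frac{8}{3} \gamma_{3}, and R ~R = \frac{7201}{900}, so R^-1 = ~R / (\frac{7201}{900}).
R v = -\frac{28}{45} + \frac{37}{5} \gamma_{12} - \frac{24}{5} \gamma_{13} - \frac{65}{3} \gamma_{23}
Answer: \frac{15298}{7201} \gamma_{1} + \frac{57048}{7201} \gamma_{2} + \frac{23362}{21603} \gamma_{3}


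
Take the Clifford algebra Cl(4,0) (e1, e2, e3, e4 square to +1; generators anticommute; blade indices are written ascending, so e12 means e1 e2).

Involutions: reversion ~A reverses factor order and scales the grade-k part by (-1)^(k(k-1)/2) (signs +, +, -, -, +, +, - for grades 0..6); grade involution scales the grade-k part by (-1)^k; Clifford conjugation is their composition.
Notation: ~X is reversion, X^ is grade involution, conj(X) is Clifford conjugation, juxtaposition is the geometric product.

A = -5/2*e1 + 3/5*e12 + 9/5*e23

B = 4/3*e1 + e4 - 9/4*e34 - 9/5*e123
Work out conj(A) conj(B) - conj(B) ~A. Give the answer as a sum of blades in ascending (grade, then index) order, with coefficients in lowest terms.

first term: -10/3 - 81/25*e1 - 4/5*e2 - 27/25*e3 - 5/2*e14 - 9/2*e23 - 81/20*e24 + 12/5*e123 + 3/5*e124 + 45/8*e134 + 9/5*e234 - 27/20*e1234
second term: 10/3 - 81/25*e1 + 4/5*e2 - 27/25*e3 - 5/2*e14 + 9/2*e23 + 81/20*e24 + 12/5*e123 + 3/5*e124 - 45/8*e134 + 9/5*e234 - 27/20*e1234
Answer: -20/3 - 8/5*e2 - 9*e23 - 81/10*e24 + 45/4*e134


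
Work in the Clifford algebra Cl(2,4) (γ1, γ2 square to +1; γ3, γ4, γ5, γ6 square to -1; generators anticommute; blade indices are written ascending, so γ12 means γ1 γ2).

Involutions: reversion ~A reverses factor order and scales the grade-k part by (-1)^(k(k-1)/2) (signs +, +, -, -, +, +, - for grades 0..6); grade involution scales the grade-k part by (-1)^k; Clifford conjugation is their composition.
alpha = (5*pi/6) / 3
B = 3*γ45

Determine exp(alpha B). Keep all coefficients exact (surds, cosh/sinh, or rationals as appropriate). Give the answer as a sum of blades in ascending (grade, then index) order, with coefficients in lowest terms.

B^2 = (3)^2*(γ45)^2 = 9*(-1) = -9 (a basis 2-blade squares to minus the product of its generators' squares).
B^2 = -9 — the negative square puts this in the circular regime; l = 3, alpha*l = 5*pi/6, so exp(alpha B) = cos(5*pi/6) + (sin(5*pi/6)/3)*B = -sqrt(3)/2 + (1/6)*B.
Answer: -sqrt(3)/2 + 1/2*γ45


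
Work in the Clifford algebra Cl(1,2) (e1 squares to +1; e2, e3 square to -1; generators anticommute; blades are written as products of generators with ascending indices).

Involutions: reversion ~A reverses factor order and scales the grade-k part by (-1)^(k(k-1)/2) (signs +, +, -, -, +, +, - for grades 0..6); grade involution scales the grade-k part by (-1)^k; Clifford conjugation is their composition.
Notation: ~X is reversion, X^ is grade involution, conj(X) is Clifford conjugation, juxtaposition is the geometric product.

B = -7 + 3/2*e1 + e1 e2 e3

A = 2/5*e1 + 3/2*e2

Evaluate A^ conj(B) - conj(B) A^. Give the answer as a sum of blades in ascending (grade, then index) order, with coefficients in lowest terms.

first term: 3/5 + 14/5*e1 + 21/2*e2 - 9/4*e1 e2 - 3/2*e1 e3 - 2/5*e2 e3
second term: 3/5 + 14/5*e1 + 21/2*e2 + 9/4*e1 e2 - 3/2*e1 e3 - 2/5*e2 e3
Answer: -9/2*e1 e2


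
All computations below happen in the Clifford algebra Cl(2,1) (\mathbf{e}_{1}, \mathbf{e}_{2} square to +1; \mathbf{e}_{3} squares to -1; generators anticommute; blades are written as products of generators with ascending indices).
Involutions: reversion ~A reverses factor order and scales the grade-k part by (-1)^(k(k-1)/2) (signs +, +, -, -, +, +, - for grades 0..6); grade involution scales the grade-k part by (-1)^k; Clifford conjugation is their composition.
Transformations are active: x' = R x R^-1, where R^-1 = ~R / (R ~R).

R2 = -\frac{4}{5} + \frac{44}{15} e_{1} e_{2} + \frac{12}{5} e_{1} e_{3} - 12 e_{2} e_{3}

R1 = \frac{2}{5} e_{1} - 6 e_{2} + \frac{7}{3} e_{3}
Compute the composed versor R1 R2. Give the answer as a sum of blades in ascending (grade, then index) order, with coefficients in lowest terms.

Distribute over the terms of R1 (each basis-blade product reordered to ascending indices, repeated generators contracted through their squares):
(\frac{2}{5} e_{1}) R2 = -\frac{8}{25} e_{1} + \frac{88}{75} e_{2} + \frac{24}{25} e_{3} - \frac{24}{5} e_{1} e_{2} e_{3}
(-6 e_{2}) R2 = \frac{88}{5} e_{1} + \frac{24}{5} e_{2} + 72 e_{3} + \frac{72}{5} e_{1} e_{2} e_{3}
(\frac{7}{3} e_{3}) R2 = \frac{28}{5} e_{1} - 28 e_{2} - \frac{28}{15} e_{3} + \frac{308}{45} e_{1} e_{2} e_{3}
Summing the partial products and collecting blades:
Answer: \frac{572}{25} e_{1} - \frac{1652}{75} e_{2} + \frac{5332}{75} e_{3} + \frac{148}{9} e_{1} e_{2} e_{3}


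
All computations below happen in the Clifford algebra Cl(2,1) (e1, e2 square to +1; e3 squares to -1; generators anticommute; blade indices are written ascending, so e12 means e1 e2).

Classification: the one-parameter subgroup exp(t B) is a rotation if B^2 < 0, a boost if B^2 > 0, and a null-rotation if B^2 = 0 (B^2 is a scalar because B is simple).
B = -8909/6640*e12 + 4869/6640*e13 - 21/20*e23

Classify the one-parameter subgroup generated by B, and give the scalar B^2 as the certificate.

B^2 term by term: the squares give (-8909/6640)^2*(e12)^2 + (4869/6640)^2*(e13)^2 + (-21/20)^2*(e23)^2 = 79370281/44089600*(-1) + 23707161/44089600*(+1) + 441/400*(+1) = -4/25 (each basis 2-blade squares to minus the product of its generators' squares); cross terms between blades sharing an index anticommute and cancel. So B^2 = -4/25.
Answer: rotation, certificate B^2 = -4/25. Because -4/25 is invariant under every versor sandwich, the classification follows from its sign alone.


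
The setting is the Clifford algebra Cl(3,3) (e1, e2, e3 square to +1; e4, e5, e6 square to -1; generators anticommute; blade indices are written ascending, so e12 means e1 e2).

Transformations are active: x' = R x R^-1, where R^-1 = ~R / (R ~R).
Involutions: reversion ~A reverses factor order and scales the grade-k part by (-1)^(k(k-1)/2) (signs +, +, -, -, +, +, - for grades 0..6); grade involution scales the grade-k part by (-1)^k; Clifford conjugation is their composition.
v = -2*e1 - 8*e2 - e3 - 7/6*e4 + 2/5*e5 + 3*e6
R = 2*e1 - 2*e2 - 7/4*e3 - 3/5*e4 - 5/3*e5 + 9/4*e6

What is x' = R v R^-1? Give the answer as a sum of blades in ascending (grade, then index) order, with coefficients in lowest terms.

~R = 2*e1 - 2*e2 - 7/4*e3 - 3/5*e4 - 5/3*e5 + 9/4*e6, and R ~R = 644/225, so R^-1 = ~R / (644/225).
R v = 209/30 - 20*e12 - 11/2*e13 - 53/15*e14 - 38/15*e15 + 21/2*e16 - 12*e23 - 37/15*e24 - 212/15*e25 + 12*e26 + 173/120*e34 - 71/30*e35 - 3*e36 - 983/450*e45 + 33/40*e46 - 59/10*e56
Answer: 3779/322*e1 - 559/322*e2 - 2767/368*e3 - 3389/1932*e4 - 27413/3220*e5 + 20487/2576*e6


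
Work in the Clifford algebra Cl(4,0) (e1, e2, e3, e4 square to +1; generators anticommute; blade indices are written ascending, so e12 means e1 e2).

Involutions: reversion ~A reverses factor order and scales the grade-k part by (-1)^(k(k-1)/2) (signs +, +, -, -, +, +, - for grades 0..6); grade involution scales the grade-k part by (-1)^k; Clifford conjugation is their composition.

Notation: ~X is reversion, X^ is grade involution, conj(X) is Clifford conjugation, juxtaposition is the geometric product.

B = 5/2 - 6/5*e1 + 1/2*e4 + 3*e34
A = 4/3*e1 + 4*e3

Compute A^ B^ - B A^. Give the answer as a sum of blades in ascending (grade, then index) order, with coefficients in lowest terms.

first term: -8/5 - 10/3*e1 - 10*e3 - 12*e4 + 24/5*e13 + 2/3*e14 + 2*e34 - 4*e134
second term: 8/5 - 10/3*e1 - 10*e3 + 12*e4 + 24/5*e13 + 2/3*e14 + 2*e34 - 4*e134
Answer: -16/5 - 24*e4


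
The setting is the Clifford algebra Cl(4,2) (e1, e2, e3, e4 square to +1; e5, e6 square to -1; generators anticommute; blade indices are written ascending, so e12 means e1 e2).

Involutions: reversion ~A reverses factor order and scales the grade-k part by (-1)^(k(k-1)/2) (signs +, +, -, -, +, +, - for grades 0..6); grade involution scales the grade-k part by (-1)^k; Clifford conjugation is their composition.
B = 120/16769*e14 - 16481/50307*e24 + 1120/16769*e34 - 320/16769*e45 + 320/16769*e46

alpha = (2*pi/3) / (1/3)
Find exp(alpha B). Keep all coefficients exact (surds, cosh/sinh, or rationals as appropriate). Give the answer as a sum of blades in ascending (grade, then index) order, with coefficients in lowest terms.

B^2 term by term: the squares give (120/16769)^2*(e14)^2 + (-16481/50307)^2*(e24)^2 + (1120/16769)^2*(e34)^2 + (-320/16769)^2*(e45)^2 + (320/16769)^2*(e46)^2 = 14400/281199361*(-1) + 271623361/2530794249*(-1) + 1254400/281199361*(-1) + 102400/281199361*(+1) + 102400/281199361*(+1) = -1/9 (each basis 2-blade squares to minus the product of its generators' squares); cross terms between blades sharing an index anticommute and cancel. So B^2 = -1/9.
B^2 = -1/9 — a negative square means the series sums to a rotation: l = 1/3, alpha*l = 2*pi/3, so exp(alpha B) = cos(2*pi/3) + (sin(2*pi/3)/(1/3))*B = -1/2 + (3*sqrt(3)/2)*B.
Answer: -1/2 + 180*sqrt(3)/16769*e14 - 16481*sqrt(3)/33538*e24 + 1680*sqrt(3)/16769*e34 - 480*sqrt(3)/16769*e45 + 480*sqrt(3)/16769*e46
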